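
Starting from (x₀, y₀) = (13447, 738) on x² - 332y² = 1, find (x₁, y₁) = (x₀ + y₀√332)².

Solutions to x² - Dy² = 1 are generated by powers of (x₀ + y₀√D).
The next solution satisfies x₁ + y₁√332 = (x₀ + y₀√332)², giving:
x₁ = x₀² + 332y₀² = 13447² + 332·738² = 180821809 + 180821808 = 361643617
y₁ = 2x₀y₀ = 2·13447·738 = 19847772

Verify: 361643617² - 332·19847772² = 130786105716842689 - 130786105716842688 = 1 ✓

x = 361643617, y = 19847772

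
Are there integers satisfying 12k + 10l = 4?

Step 1: Compute gcd(12, 10).
gcd(12, 10) = 2

Step 2: Check divisibility.
Does 2 divide 4? 4 = 2 x 2, so yes.

By the theorem on linear Diophantine equations, 12k + 10l = 4 has integer solutions if and only if gcd(12, 10) divides 4. Since 2 | 4, solutions exist.

Yes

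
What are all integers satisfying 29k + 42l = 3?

Step 1: Compute gcd(29, 42) = 1.
Since 1 divides 3, solutions exist.

Step 2: Find a particular solution using extended Euclidean algorithm.
We get k₀ = -39, l₀ = 27.
Check: 29*-39 + 42*27 = 3 = 3 ✓

Step 3: Write the general solution.
k = -39 + (42/1)t = -39 + 42t
l = 27 - (29/1)t = 27 - 29t
for any integer t.

k = -39 + 42t, l = 27 - 29t for integer t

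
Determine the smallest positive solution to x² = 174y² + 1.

We seek the smallest positive integers (x, y) with x² - 174y² = 1, i.e., x² = 174y² + 1.
Try successive y values:
y = 1: x² = 174·1² + 1 = 175, not a perfect square
y = 2: x² = 174·2² + 1 = 697, not a perfect square
y = 3: x² = 174·3² + 1 = 1567, not a perfect square
... continuing the search (or via continued fractions) ...
y = 110: x² = 174·110² + 1 = 2105401, x = 1451 ✓

Verify: 1451² - 174·110² = 2105401 - 2105400 = 1 ✓

x = 1451, y = 110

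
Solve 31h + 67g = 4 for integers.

Step 1: Check solvability.
gcd(31, 67) = 1
Since 1 divides 4, solutions exist.

Step 2: Apply extended Euclidean algorithm to find gcd.
We find integers such that 31*x0 + 67*y0 = 1

Step 3: Scale the particular solution.
Multiply by 4/1 = 4:
h = 52, g = -24

Step 4: Verify.
31*(52) + 67*(-24) = 4 = 4 ✓

h = 52, g = -24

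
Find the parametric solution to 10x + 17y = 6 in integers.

Step 1: Compute gcd(10, 17) = 1.
Since 1 divides 6, solutions exist.

Step 2: Find a particular solution using extended Euclidean algorithm.
We get x₀ = -30, y₀ = 18.
Check: 10*-30 + 17*18 = 6 = 6 ✓

Step 3: Write the general solution.
x = -30 + (17/1)t = -30 + 17t
y = 18 - (10/1)t = 18 - 10t
for any integer t.

x = -30 + 17t, y = 18 - 10t for integer t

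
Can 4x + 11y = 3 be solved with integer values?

Step 1: Compute gcd(4, 11).
gcd(4, 11) = 1

Step 2: Check divisibility.
Does 1 divide 3? 3 = 1 x 3, so yes.

By the theorem on linear Diophantine equations, 4x + 11y = 3 has integer solutions if and only if gcd(4, 11) divides 3. Since 1 | 3, solutions exist.

Yes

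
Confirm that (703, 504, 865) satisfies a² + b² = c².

Compute a² + b² = 703² + 504² = 494209 + 254016 = 748225
Compute c² = 865² = 748225
Since 748225 = 748225, confirmed.

Yes, it is a Pythagorean triple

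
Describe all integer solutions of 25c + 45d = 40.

Step 1: Compute gcd(25, 45) = 5.
Since 5 divides 40, solutions exist.

Step 2: Find a particular solution using extended Euclidean algorithm.
We get c₀ = 16, d₀ = -8.
Check: 25*16 + 45*-8 = 40 = 40 ✓

Step 3: Write the general solution.
c = 16 + (45/5)t = 16 + 9t
d = -8 - (25/5)t = -8 - 5t
for any integer t.

c = 16 + 9t, d = -8 - 5t for integer t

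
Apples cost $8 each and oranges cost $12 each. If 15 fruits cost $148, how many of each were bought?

Let a = apples, o = oranges.
a + o = 15
8a + 12o = 148
Substitute o = 15 - a:
8a + 12(15 - a) = 148
(8 - 12)a = 148 - 180
-4a = -32
a = 8, o = 15 - 8 = 7

Apples: 8, Oranges: 7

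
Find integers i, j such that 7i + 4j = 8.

Step 1: Check solvability.
gcd(7, 4) = 1
Since 1 divides 8, solutions exist.

Step 2: Apply extended Euclidean algorithm to find gcd.
We find integers such that 7*x0 + 4*y0 = 1

Step 3: Scale the particular solution.
Multiply by 8/1 = 8:
i = -8, j = 16

Step 4: Verify.
7*(-8) + 4*(16) = 8 = 8 ✓

i = -8, j = 16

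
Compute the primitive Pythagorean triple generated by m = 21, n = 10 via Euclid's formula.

a = m² - n² = 441 - 100 = 341
b = 2mn = 2·21·10 = 420
c = m² + n² = 441 + 100 = 541
Verify: 341² + 420² = 116281 + 176400 = 292681 = 541² ✓

(341, 420, 541)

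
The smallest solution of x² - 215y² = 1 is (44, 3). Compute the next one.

Solutions to x² - Dy² = 1 are generated by powers of (x₀ + y₀√D).
The next solution satisfies x₁ + y₁√215 = (x₀ + y₀√215)², giving:
x₁ = x₀² + 215y₀² = 44² + 215·3² = 1936 + 1935 = 3871
y₁ = 2x₀y₀ = 2·44·3 = 264

Verify: 3871² - 215·264² = 14984641 - 14984640 = 1 ✓

x = 3871, y = 264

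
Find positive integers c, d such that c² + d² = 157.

Search for c with 157 - c² a perfect square.
c = 6: 157 - 6² = 157 - 36 = 121 = 11² ✓
So c = 6, d = 11.

c = 6, d = 11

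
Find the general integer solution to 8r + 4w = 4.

Step 1: Compute gcd(8, 4) = 4.
Since 4 divides 4, solutions exist.

Step 2: Find a particular solution using extended Euclidean algorithm.
We get r₀ = 0, w₀ = 1.
Check: 8*0 + 4*1 = 4 = 4 ✓

Step 3: Write the general solution.
r = 0 + (4/4)t = 0 + 1t
w = 1 - (8/4)t = 1 - 2t
for any integer t.

r = 0 + 1t, w = 1 - 2t for integer t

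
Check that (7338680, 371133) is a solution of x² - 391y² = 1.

Compute x² = 7338680² = 53856224142400
Compute 391y² = 391·371133² = 391·137739703689 = 53856224142399
x² - 391y² = 53856224142400 - 53856224142399 = 1
Since this equals 1, (7338680, 371133) is a solution.

Yes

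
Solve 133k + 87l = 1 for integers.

Step 1: Check solvability.
gcd(133, 87) = 1
Since 1 divides 1, solutions exist.

Step 2: Apply extended Euclidean algorithm to find gcd.
We find integers such that 133*x0 + 87*y0 = 1

Step 3: Scale the particular solution.
Multiply by 1/1 = 1:
k = -17, l = 26

Step 4: Verify.
133*(-17) + 87*(26) = 1 = 1 ✓

k = -17, l = 26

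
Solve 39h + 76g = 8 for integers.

Step 1: Check solvability.
gcd(39, 76) = 1
Since 1 divides 8, solutions exist.

Step 2: Apply extended Euclidean algorithm to find gcd.
We find integers such that 39*x0 + 76*y0 = 1

Step 3: Scale the particular solution.
Multiply by 8/1 = 8:
h = -296, g = 152

Step 4: Verify.
39*(-296) + 76*(152) = 8 = 8 ✓

h = -296, g = 152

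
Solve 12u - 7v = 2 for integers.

Step 1: Check solvability.
gcd(12, 7) = 1
Since 1 divides 2, solutions exist.

Step 2: Apply extended Euclidean algorithm to find gcd.
We find integers such that 12*x0 + 7*y0 = 1

Step 3: Scale the particular solution.
Multiply by 2/1 = 2:
u = 6, v = 10

Step 4: Verify.
12*(6) - 7*(10) = 2 = 2 ✓

u = 6, v = 10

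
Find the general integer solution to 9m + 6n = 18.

Step 1: Compute gcd(9, 6) = 3.
Since 3 divides 18, solutions exist.

Step 2: Find a particular solution using extended Euclidean algorithm.
We get m₀ = 6, n₀ = -6.
Check: 9*6 + 6*-6 = 18 = 18 ✓

Step 3: Write the general solution.
m = 6 + (6/3)t = 6 + 2t
n = -6 - (9/3)t = -6 - 3t
for any integer t.

m = 6 + 2t, n = -6 - 3t for integer t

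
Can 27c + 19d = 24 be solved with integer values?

Step 1: Compute gcd(27, 19).
gcd(27, 19) = 1

Step 2: Check divisibility.
Does 1 divide 24? 24 = 1 x 24, so yes.

By the theorem on linear Diophantine equations, 27c + 19d = 24 has integer solutions if and only if gcd(27, 19) divides 24. Since 1 | 24, solutions exist.

Yes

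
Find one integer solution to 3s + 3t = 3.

Step 1: Check solvability.
gcd(3, 3) = 3
Since 3 divides 3, solutions exist.

Step 2: Apply extended Euclidean algorithm to find gcd.
We find integers such that 3*x0 + 3*y0 = 3

Step 3: Scale the particular solution.
Multiply by 3/3 = 1:
s = 0, t = 1

Step 4: Verify.
3*(0) + 3*(1) = 3 = 3 ✓

s = 0, t = 1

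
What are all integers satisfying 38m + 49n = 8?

Step 1: Compute gcd(38, 49) = 1.
Since 1 divides 8, solutions exist.

Step 2: Find a particular solution using extended Euclidean algorithm.
We get m₀ = -72, n₀ = 56.
Check: 38*-72 + 49*56 = 8 = 8 ✓

Step 3: Write the general solution.
m = -72 + (49/1)t = -72 + 49t
n = 56 - (38/1)t = 56 - 38t
for any integer t.

m = -72 + 49t, n = 56 - 38t for integer t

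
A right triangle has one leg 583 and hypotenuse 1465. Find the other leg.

b² = c² - a² = 2146225 - 339889 = 1806336
b = 1344

1344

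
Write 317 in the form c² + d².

We need to find integers c, d > 0 such that c² + d² = 317.
Trying c = 11: d² = 317 - 11² = 317 - 121 = 196
d = 14
Check: 11² + 14² = 121 + 196 = 317 ✓

317 = 11² + 14²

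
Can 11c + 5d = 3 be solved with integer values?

Step 1: Compute gcd(11, 5).
gcd(11, 5) = 1

Step 2: Check divisibility.
Does 1 divide 3? 3 = 1 x 3, so yes.

By the theorem on linear Diophantine equations, 11c + 5d = 3 has integer solutions if and only if gcd(11, 5) divides 3. Since 1 | 3, solutions exist.

Yes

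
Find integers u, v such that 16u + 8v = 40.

Step 1: Check solvability.
gcd(16, 8) = 8
Since 8 divides 40, solutions exist.

Step 2: Apply extended Euclidean algorithm to find gcd.
We find integers such that 16*x0 + 8*y0 = 8

Step 3: Scale the particular solution.
Multiply by 40/8 = 5:
u = 0, v = 5

Step 4: Verify.
16*(0) + 8*(5) = 40 = 40 ✓

u = 0, v = 5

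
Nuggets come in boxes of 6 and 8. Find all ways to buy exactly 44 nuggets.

We need non-negative integers (x, y) with 6x + 8y = 44.
For each x in 0..7, check if 44 - 6x is a non-negative multiple of 8.
x = 2: 8y = 32, y = 4 ✓
x = 6: 8y = 8, y = 1 ✓

(2 boxes of 6, 4 boxes of 8), (6 boxes of 6, 1 boxes of 8)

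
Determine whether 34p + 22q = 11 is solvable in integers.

Step 1: Compute gcd(34, 22).
gcd(34, 22) = 2

Step 2: Check divisibility.
Does 2 divide 11? 11 = 2 x 5 + 1, so no.

By the theorem on linear Diophantine equations, 34p + 22q = 11 has integer solutions if and only if gcd(34, 22) divides 11. Since 2 does not divide 11, no solutions exist.

No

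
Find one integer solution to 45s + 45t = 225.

Step 1: Check solvability.
gcd(45, 45) = 45
Since 45 divides 225, solutions exist.

Step 2: Apply extended Euclidean algorithm to find gcd.
We find integers such that 45*x0 + 45*y0 = 45

Step 3: Scale the particular solution.
Multiply by 225/45 = 5:
s = 0, t = 5

Step 4: Verify.
45*(0) + 45*(5) = 225 = 225 ✓

s = 0, t = 5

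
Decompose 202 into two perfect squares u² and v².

We need to find integers u, v > 0 such that u² + v² = 202.
Trying u = 9: v² = 202 - 9² = 202 - 81 = 121
v = 11
Check: 9² + 11² = 81 + 121 = 202 ✓

202 = 9² + 11²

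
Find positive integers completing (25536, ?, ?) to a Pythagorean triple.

We need the other leg and hypotenuse such that 25536² + x² = c².
Take x = 7920, c = 26736: 25536² + 7920² = 652087296 + 62726400 = 714813696 = 26736² ✓
Triple: (7920, 25536, 26736)

(7920, 25536, 26736)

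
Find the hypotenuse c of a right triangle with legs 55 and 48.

c² = a² + b² = 55² + 48² = 3025 + 2304 = 5329
c = sqrt(5329) = 73

73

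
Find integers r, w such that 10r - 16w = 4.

Step 1: Check solvability.
gcd(10, 16) = 2
Since 2 divides 4, solutions exist.

Step 2: Apply extended Euclidean algorithm to find gcd.
We find integers such that 10*x0 + 16*y0 = 2

Step 3: Scale the particular solution.
Multiply by 4/2 = 2:
r = -6, w = -4

Step 4: Verify.
10*(-6) - 16*(-4) = 4 = 4 ✓

r = -6, w = -4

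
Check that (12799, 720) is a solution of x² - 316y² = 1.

Compute x² = 12799² = 163814401
Compute 316y² = 316·720² = 316·518400 = 163814400
x² - 316y² = 163814401 - 163814400 = 1
Since this equals 1, (12799, 720) is a solution.

Yes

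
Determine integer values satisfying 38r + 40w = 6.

Step 1: Check solvability.
gcd(38, 40) = 2
Since 2 divides 6, solutions exist.

Step 2: Apply extended Euclidean algorithm to find gcd.
We find integers such that 38*x0 + 40*y0 = 2

Step 3: Scale the particular solution.
Multiply by 6/2 = 3:
r = -3, w = 3

Step 4: Verify.
38*(-3) + 40*(3) = 6 = 6 ✓

r = -3, w = 3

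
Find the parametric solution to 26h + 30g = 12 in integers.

Step 1: Compute gcd(26, 30) = 2.
Since 2 divides 12, solutions exist.

Step 2: Find a particular solution using extended Euclidean algorithm.
We get h₀ = 42, g₀ = -36.
Check: 26*42 + 30*-36 = 12 = 12 ✓

Step 3: Write the general solution.
h = 42 + (30/2)t = 42 + 15t
g = -36 - (26/2)t = -36 - 13t
for any integer t.

h = 42 + 15t, g = -36 - 13t for integer t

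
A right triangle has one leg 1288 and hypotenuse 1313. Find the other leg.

a² = c² - b² = 1723969 - 1658944 = 65025
a = 255

255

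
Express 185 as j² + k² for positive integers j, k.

We need to find integers j, k > 0 such that j² + k² = 185.
Trying j = 4: k² = 185 - 4² = 185 - 16 = 169
k = 13
Check: 4² + 13² = 16 + 169 = 185 ✓

185 = 4² + 13²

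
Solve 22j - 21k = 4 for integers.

Step 1: Check solvability.
gcd(22, 21) = 1
Since 1 divides 4, solutions exist.

Step 2: Apply extended Euclidean algorithm to find gcd.
We find integers such that 22*x0 + 21*y0 = 1

Step 3: Scale the particular solution.
Multiply by 4/1 = 4:
j = 4, k = 4

Step 4: Verify.
22*(4) - 21*(4) = 4 = 4 ✓

j = 4, k = 4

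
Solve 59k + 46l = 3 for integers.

Step 1: Check solvability.
gcd(59, 46) = 1
Since 1 divides 3, solutions exist.

Step 2: Apply extended Euclidean algorithm to find gcd.
We find integers such that 59*x0 + 46*y0 = 1

Step 3: Scale the particular solution.
Multiply by 3/1 = 3:
k = -21, l = 27

Step 4: Verify.
59*(-21) + 46*(27) = 3 = 3 ✓

k = -21, l = 27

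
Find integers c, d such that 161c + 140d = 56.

Step 1: Check solvability.
gcd(161, 140) = 7
Since 7 divides 56, solutions exist.

Step 2: Apply extended Euclidean algorithm to find gcd.
We find integers such that 161*x0 + 140*y0 = 7

Step 3: Scale the particular solution.
Multiply by 56/7 = 8:
c = 56, d = -64

Step 4: Verify.
161*(56) + 140*(-64) = 56 = 56 ✓

c = 56, d = -64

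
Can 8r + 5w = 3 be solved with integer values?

Step 1: Compute gcd(8, 5).
gcd(8, 5) = 1

Step 2: Check divisibility.
Does 1 divide 3? 3 = 1 x 3, so yes.

By the theorem on linear Diophantine equations, 8r + 5w = 3 has integer solutions if and only if gcd(8, 5) divides 3. Since 1 | 3, solutions exist.

Yes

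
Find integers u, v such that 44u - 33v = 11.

Step 1: Check solvability.
gcd(44, 33) = 11
Since 11 divides 11, solutions exist.

Step 2: Apply extended Euclidean algorithm to find gcd.
We find integers such that 44*x0 + 33*y0 = 11

Step 3: Scale the particular solution.
Multiply by 11/11 = 1:
u = 1, v = 1

Step 4: Verify.
44*(1) - 33*(1) = 11 = 11 ✓

u = 1, v = 1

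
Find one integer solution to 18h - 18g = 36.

Step 1: Check solvability.
gcd(18, 18) = 18
Since 18 divides 36, solutions exist.

Step 2: Apply extended Euclidean algorithm to find gcd.
We find integers such that 18*x0 + 18*y0 = 18

Step 3: Scale the particular solution.
Multiply by 36/18 = 2:
h = 0, g = -2

Step 4: Verify.
18*(0) - 18*(-2) = 36 = 36 ✓

h = 0, g = -2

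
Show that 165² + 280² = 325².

Compute a² + b² = 165² + 280² = 27225 + 78400 = 105625
Compute c² = 325² = 105625
Since 105625 = 105625, confirmed.

Yes, it is a Pythagorean triple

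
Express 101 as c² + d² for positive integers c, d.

We need to find integers c, d > 0 such that c² + d² = 101.
Trying c = 1: d² = 101 - 1² = 101 - 1 = 100
d = 10
Check: 1² + 10² = 1 + 100 = 101 ✓

101 = 1² + 10²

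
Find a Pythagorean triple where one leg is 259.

We need the other leg and hypotenuse such that 259² + x² = c².
Take x = 660, c = 709: 259² + 660² = 67081 + 435600 = 502681 = 709² ✓
Triple: (259, 660, 709)

(259, 660, 709)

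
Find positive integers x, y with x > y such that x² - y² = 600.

Factor: x² - y² = (x+y)(x-y) = 600.
We need two factors of 600 with the same parity.
Use x+y = 300 and x-y = 2 (product 300·2 = 600).
Adding: 2x = 302, so x = 151.
Subtracting: 2y = 298, so y = 149.
Check: 151² - 149² = 22801 - 22201 = 600 ✓

x = 151, y = 149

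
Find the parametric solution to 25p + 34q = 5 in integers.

Step 1: Compute gcd(25, 34) = 1.
Since 1 divides 5, solutions exist.

Step 2: Find a particular solution using extended Euclidean algorithm.
We get p₀ = 75, q₀ = -55.
Check: 25*75 + 34*-55 = 5 = 5 ✓

Step 3: Write the general solution.
p = 75 + (34/1)t = 75 + 34t
q = -55 - (25/1)t = -55 - 25t
for any integer t.

p = 75 + 34t, q = -55 - 25t for integer t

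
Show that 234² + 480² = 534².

Compute a² + b² = 234² + 480² = 54756 + 230400 = 285156
Compute c² = 534² = 285156
Since 285156 = 285156, confirmed.

Yes, it is a Pythagorean triple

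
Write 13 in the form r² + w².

We need to find integers r, w > 0 such that r² + w² = 13.
Trying r = 2: w² = 13 - 2² = 13 - 4 = 9
w = 3
Check: 2² + 3² = 4 + 9 = 13 ✓

13 = 2² + 3²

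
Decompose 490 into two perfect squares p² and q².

We need to find integers p, q > 0 such that p² + q² = 490.
Trying p = 7: q² = 490 - 7² = 490 - 49 = 441
q = 21
Check: 7² + 21² = 49 + 441 = 490 ✓

490 = 7² + 21²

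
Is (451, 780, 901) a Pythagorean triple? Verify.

Compute a² + b² = 451² + 780² = 203401 + 608400 = 811801
Compute c² = 901² = 811801
Since 811801 = 811801, confirmed.

Yes, it is a Pythagorean triple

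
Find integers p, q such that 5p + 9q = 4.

Step 1: Check solvability.
gcd(5, 9) = 1
Since 1 divides 4, solutions exist.

Step 2: Apply extended Euclidean algorithm to find gcd.
We find integers such that 5*x0 + 9*y0 = 1

Step 3: Scale the particular solution.
Multiply by 4/1 = 4:
p = 8, q = -4

Step 4: Verify.
5*(8) + 9*(-4) = 4 = 4 ✓

p = 8, q = -4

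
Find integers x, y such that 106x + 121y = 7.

Step 1: Check solvability.
gcd(106, 121) = 1
Since 1 divides 7, solutions exist.

Step 2: Apply extended Euclidean algorithm to find gcd.
We find integers such that 106*x0 + 121*y0 = 1

Step 3: Scale the particular solution.
Multiply by 7/1 = 7:
x = 56, y = -49

Step 4: Verify.
106*(56) + 121*(-49) = 7 = 7 ✓

x = 56, y = -49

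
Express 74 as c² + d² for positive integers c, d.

We need to find integers c, d > 0 such that c² + d² = 74.
Trying c = 5: d² = 74 - 5² = 74 - 25 = 49
d = 7
Check: 5² + 7² = 25 + 49 = 74 ✓

74 = 5² + 7²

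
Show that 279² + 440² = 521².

Compute a² + b² = 279² + 440² = 77841 + 193600 = 271441
Compute c² = 521² = 271441
Since 271441 = 271441, confirmed.

Yes, it is a Pythagorean triple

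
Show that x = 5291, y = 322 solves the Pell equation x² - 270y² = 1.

Compute x² = 5291² = 27994681
Compute 270y² = 270·322² = 270·103684 = 27994680
x² - 270y² = 27994681 - 27994680 = 1
Since this equals 1, (5291, 322) is a solution.

Yes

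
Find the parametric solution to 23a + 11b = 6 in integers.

Step 1: Compute gcd(23, 11) = 1.
Since 1 divides 6, solutions exist.

Step 2: Find a particular solution using extended Euclidean algorithm.
We get a₀ = 6, b₀ = -12.
Check: 23*6 + 11*-12 = 6 = 6 ✓

Step 3: Write the general solution.
a = 6 + (11/1)t = 6 + 11t
b = -12 - (23/1)t = -12 - 23t
for any integer t.

a = 6 + 11t, b = -12 - 23t for integer t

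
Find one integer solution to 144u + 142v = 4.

Step 1: Check solvability.
gcd(144, 142) = 2
Since 2 divides 4, solutions exist.

Step 2: Apply extended Euclidean algorithm to find gcd.
We find integers such that 144*x0 + 142*y0 = 2

Step 3: Scale the particular solution.
Multiply by 4/2 = 2:
u = 2, v = -2

Step 4: Verify.
144*(2) + 142*(-2) = 4 = 4 ✓

u = 2, v = -2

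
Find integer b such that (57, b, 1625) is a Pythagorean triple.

b² = c² - a² = 1625² - 57² = 2640625 - 3249 = 2637376
b = sqrt(2637376) = 1624

1624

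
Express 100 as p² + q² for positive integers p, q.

We need to find integers p, q > 0 such that p² + q² = 100.
Trying p = 6: q² = 100 - 6² = 100 - 36 = 64
q = 8
Check: 6² + 8² = 36 + 64 = 100 ✓

100 = 6² + 8²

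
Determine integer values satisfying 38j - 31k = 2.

Step 1: Check solvability.
gcd(38, 31) = 1
Since 1 divides 2, solutions exist.

Step 2: Apply extended Euclidean algorithm to find gcd.
We find integers such that 38*x0 + 31*y0 = 1

Step 3: Scale the particular solution.
Multiply by 2/1 = 2:
j = 18, k = 22

Step 4: Verify.
38*(18) - 31*(22) = 2 = 2 ✓

j = 18, k = 22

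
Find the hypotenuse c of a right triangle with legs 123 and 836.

c² = a² + b² = 123² + 836² = 15129 + 698896 = 714025
c = 845

845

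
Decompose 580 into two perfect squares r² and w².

We need to find integers r, w > 0 such that r² + w² = 580.
Trying r = 2: w² = 580 - 2² = 580 - 4 = 576
w = 24
Check: 2² + 24² = 4 + 576 = 580 ✓

580 = 2² + 24²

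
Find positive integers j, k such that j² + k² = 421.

Search for j with 421 - j² a perfect square.
j = 14: 421 - 14² = 421 - 196 = 225 = 15² ✓
So j = 14, k = 15.

j = 14, k = 15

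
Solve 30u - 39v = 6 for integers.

Step 1: Check solvability.
gcd(30, 39) = 3
Since 3 divides 6, solutions exist.

Step 2: Apply extended Euclidean algorithm to find gcd.
We find integers such that 30*x0 + 39*y0 = 3

Step 3: Scale the particular solution.
Multiply by 6/3 = 2:
u = 8, v = 6

Step 4: Verify.
30*(8) - 39*(6) = 6 = 6 ✓

u = 8, v = 6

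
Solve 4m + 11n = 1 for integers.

Step 1: Check solvability.
gcd(4, 11) = 1
Since 1 divides 1, solutions exist.

Step 2: Apply extended Euclidean algorithm to find gcd.
We find integers such that 4*x0 + 11*y0 = 1

Step 3: Scale the particular solution.
Multiply by 1/1 = 1:
m = 3, n = -1

Step 4: Verify.
4*(3) + 11*(-1) = 1 = 1 ✓

m = 3, n = -1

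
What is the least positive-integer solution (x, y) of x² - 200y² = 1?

We seek the smallest positive integers (x, y) with x² - 200y² = 1, i.e., x² = 200y² + 1.
Try successive y values:
y = 1: x² = 200·1² + 1 = 201, not a perfect square
y = 2: x² = 200·2² + 1 = 801, not a perfect square
y = 3: x² = 200·3² + 1 = 1801, not a perfect square
... continuing the search (or via continued fractions) ...
y = 7: x² = 200·7² + 1 = 9801, x = 99 ✓

Verify: 99² - 200·7² = 9801 - 9800 = 1 ✓

x = 99, y = 7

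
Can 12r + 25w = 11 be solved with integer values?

Step 1: Compute gcd(12, 25).
gcd(12, 25) = 1

Step 2: Check divisibility.
Does 1 divide 11? 11 = 1 x 11, so yes.

By the theorem on linear Diophantine equations, 12r + 25w = 11 has integer solutions if and only if gcd(12, 25) divides 11. Since 1 | 11, solutions exist.

Yes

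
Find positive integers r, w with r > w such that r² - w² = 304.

Factor: r² - w² = (r+w)(r-w) = 304.
We need two factors of 304 with the same parity.
Use r+w = 152 and r-w = 2 (product 152·2 = 304).
Adding: 2r = 154, so r = 77.
Subtracting: 2w = 150, so w = 75.
Check: 77² - 75² = 5929 - 5625 = 304 ✓

r = 77, w = 75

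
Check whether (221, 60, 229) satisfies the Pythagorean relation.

Compute a² + b²:
221² + 60² = 48841 + 3600 = 52441
Compute c²:
229² = 52441
Since 52441 = 52441, it is a Pythagorean triple.

Yes, it is a Pythagorean triple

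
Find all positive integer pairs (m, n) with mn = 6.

The positive divisors of 6 are: 1, 2, 3, 6.
Each divisor d gives the pair (d, 6/d):
(1, 6), (2, 3), (3, 2), (6, 1)

(1, 6), (2, 3), (3, 2), (6, 1)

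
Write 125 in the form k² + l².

We need to find integers k, l > 0 such that k² + l² = 125.
Trying k = 2: l² = 125 - 2² = 125 - 4 = 121
l = 11
Check: 2² + 11² = 4 + 121 = 125 ✓

125 = 2² + 11²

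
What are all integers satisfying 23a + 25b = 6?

Step 1: Compute gcd(23, 25) = 1.
Since 1 divides 6, solutions exist.

Step 2: Find a particular solution using extended Euclidean algorithm.
We get a₀ = 72, b₀ = -66.
Check: 23*72 + 25*-66 = 6 = 6 ✓

Step 3: Write the general solution.
a = 72 + (25/1)t = 72 + 25t
b = -66 - (23/1)t = -66 - 23t
for any integer t.

a = 72 + 25t, b = -66 - 23t for integer t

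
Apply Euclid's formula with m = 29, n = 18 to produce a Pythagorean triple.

a = m² - n² = 29² - 18² = 841 - 324 = 517
b = 2mn = 2·29·18 = 1044
c = m² + n² = 841 + 324 = 1165
Verify: 517² + 1044² = 267289 + 1089936 = 1357225 = 1165² ✓

(517, 1044, 1165)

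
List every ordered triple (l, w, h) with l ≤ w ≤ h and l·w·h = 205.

Iterate l from 1 to ⌊205^(1/3)⌋. For each l dividing 205, iterate w ≥ l with w dividing 205/l, and set h = 205/(l·w).
Triples found (2): (1×1×205), (1×5×41)

(1×1×205), (1×5×41)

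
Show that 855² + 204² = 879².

Compute a² + b² = 855² + 204² = 731025 + 41616 = 772641
Compute c² = 879² = 772641
Since 772641 = 772641, confirmed.

Yes, it is a Pythagorean triple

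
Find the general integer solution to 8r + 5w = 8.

Step 1: Compute gcd(8, 5) = 1.
Since 1 divides 8, solutions exist.

Step 2: Find a particular solution using extended Euclidean algorithm.
We get r₀ = 16, w₀ = -24.
Check: 8*16 + 5*-24 = 8 = 8 ✓

Step 3: Write the general solution.
r = 16 + (5/1)t = 16 + 5t
w = -24 - (8/1)t = -24 - 8t
for any integer t.

r = 16 + 5t, w = -24 - 8t for integer t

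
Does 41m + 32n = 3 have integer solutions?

Step 1: Compute gcd(41, 32).
gcd(41, 32) = 1

Step 2: Check divisibility.
Does 1 divide 3? 3 = 1 x 3, so yes.

By the theorem on linear Diophantine equations, 41m + 32n = 3 has integer solutions if and only if gcd(41, 32) divides 3. Since 1 | 3, solutions exist.

Yes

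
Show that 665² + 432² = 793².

Compute a² + b² = 665² + 432² = 442225 + 186624 = 628849
Compute c² = 793² = 628849
Since 628849 = 628849, confirmed.

Yes, it is a Pythagorean triple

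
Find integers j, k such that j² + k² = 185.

We need to find integers j, k > 0 such that j² + k² = 185.
Trying j = 4: k² = 185 - 4² = 185 - 16 = 169
k = 13
Check: 4² + 13² = 16 + 169 = 185 ✓

185 = 4² + 13²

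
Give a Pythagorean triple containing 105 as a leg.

We need the other leg and hypotenuse such that 105² + x² = c².
Take x = 608, c = 617: 105² + 608² = 11025 + 369664 = 380689 = 617² ✓
Triple: (105, 608, 617)

(105, 608, 617)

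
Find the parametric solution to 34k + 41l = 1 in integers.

Step 1: Compute gcd(34, 41) = 1.
Since 1 divides 1, solutions exist.

Step 2: Find a particular solution using extended Euclidean algorithm.
We get k₀ = -6, l₀ = 5.
Check: 34*-6 + 41*5 = 1 = 1 ✓

Step 3: Write the general solution.
k = -6 + (41/1)t = -6 + 41t
l = 5 - (34/1)t = 5 - 34t
for any integer t.

k = -6 + 41t, l = 5 - 34t for integer t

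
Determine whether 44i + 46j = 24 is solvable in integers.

Step 1: Compute gcd(44, 46).
gcd(44, 46) = 2

Step 2: Check divisibility.
Does 2 divide 24? 24 = 2 x 12, so yes.

By the theorem on linear Diophantine equations, 44i + 46j = 24 has integer solutions if and only if gcd(44, 46) divides 24. Since 2 | 24, solutions exist.

Yes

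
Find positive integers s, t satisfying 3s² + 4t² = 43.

Try small values of s and check whether (43 - 3s²)/4 is a perfect square.
s = 3: 3·3² = 27, so 4t² = 43 - 27 = 16, giving t² = 4, t = 2.
Check: 3·3² + 4·2² = 27 + 16 = 43 ✓

s = 3, t = 2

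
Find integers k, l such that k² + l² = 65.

We need to find integers k, l > 0 such that k² + l² = 65.
Trying k = 1: l² = 65 - 1² = 65 - 1 = 64
l = 8
Check: 1² + 8² = 1 + 64 = 65 ✓

65 = 1² + 8²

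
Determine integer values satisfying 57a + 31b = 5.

Step 1: Check solvability.
gcd(57, 31) = 1
Since 1 divides 5, solutions exist.

Step 2: Apply extended Euclidean algorithm to find gcd.
We find integers such that 57*x0 + 31*y0 = 1

Step 3: Scale the particular solution.
Multiply by 5/1 = 5:
a = 30, b = -55

Step 4: Verify.
57*(30) + 31*(-55) = 5 = 5 ✓

a = 30, b = -55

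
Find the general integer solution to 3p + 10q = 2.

Step 1: Compute gcd(3, 10) = 1.
Since 1 divides 2, solutions exist.

Step 2: Find a particular solution using extended Euclidean algorithm.
We get p₀ = -6, q₀ = 2.
Check: 3*-6 + 10*2 = 2 = 2 ✓

Step 3: Write the general solution.
p = -6 + (10/1)t = -6 + 10t
q = 2 - (3/1)t = 2 - 3t
for any integer t.

p = -6 + 10t, q = 2 - 3t for integer t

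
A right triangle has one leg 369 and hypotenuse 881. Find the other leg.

b² = c² - a² = 776161 - 136161 = 640000
b = 800

800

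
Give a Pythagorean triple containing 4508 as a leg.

We need the other leg and hypotenuse such that 4508² + x² = c².
Take x = 2331, c = 5075: 4508² + 2331² = 20322064 + 5433561 = 25755625 = 5075² ✓
Triple: (2331, 4508, 5075)

(2331, 4508, 5075)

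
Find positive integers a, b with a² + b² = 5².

We need a² + b² = 5² = 25.
Trying: 3² + 4² = 9 + 16 = 25 ✓

(3, 4, 5)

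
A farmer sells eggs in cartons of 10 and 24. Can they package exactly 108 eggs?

We need non-negative a, b with 10a + 24b = 108.
gcd(10, 24) = 2 divides 108.
Try a = 6: 24b = 108 - 60 = 48, so b = 2.
One way: 6 cartons of 10 and 2 cartons of 24.

Yes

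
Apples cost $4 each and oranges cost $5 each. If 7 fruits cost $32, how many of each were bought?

Let a = apples, o = oranges.
a + o = 7
4a + 5o = 32
Substitute o = 7 - a:
4a + 5(7 - a) = 32
(4 - 5)a = 32 - 35
-1a = -3
a = 3, o = 7 - 3 = 4

Apples: 3, Oranges: 4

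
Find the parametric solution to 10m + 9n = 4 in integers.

Step 1: Compute gcd(10, 9) = 1.
Since 1 divides 4, solutions exist.

Step 2: Find a particular solution using extended Euclidean algorithm.
We get m₀ = 4, n₀ = -4.
Check: 10*4 + 9*-4 = 4 = 4 ✓

Step 3: Write the general solution.
m = 4 + (9/1)t = 4 + 9t
n = -4 - (10/1)t = -4 - 10t
for any integer t.

m = 4 + 9t, n = -4 - 10t for integer t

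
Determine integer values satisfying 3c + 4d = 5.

Step 1: Check solvability.
gcd(3, 4) = 1
Since 1 divides 5, solutions exist.

Step 2: Apply extended Euclidean algorithm to find gcd.
We find integers such that 3*x0 + 4*y0 = 1

Step 3: Scale the particular solution.
Multiply by 5/1 = 5:
c = -5, d = 5

Step 4: Verify.
3*(-5) + 4*(5) = 5 = 5 ✓

c = -5, d = 5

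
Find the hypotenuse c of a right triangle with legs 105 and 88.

c² = a² + b² = 105² + 88² = 11025 + 7744 = 18769
c = 137

137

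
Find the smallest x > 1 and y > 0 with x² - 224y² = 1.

We seek the smallest positive integers (x, y) with x² - 224y² = 1, i.e., x² = 224y² + 1.
Try successive y values:
y = 1: x² = 224·1² + 1 = 225, x = 15 ✓

Verify: 15² - 224·1² = 225 - 224 = 1 ✓

x = 15, y = 1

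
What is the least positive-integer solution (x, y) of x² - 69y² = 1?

We seek the smallest positive integers (x, y) with x² - 69y² = 1, i.e., x² = 69y² + 1.
Try successive y values:
y = 1: x² = 69·1² + 1 = 70, not a perfect square
y = 2: x² = 69·2² + 1 = 277, not a perfect square
y = 3: x² = 69·3² + 1 = 622, not a perfect square
... continuing the search (or via continued fractions) ...
y = 936: x² = 69·936² + 1 = 60450625, x = 7775 ✓

Verify: 7775² - 69·936² = 60450625 - 60450624 = 1 ✓

x = 7775, y = 936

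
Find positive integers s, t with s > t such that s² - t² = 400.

Factor: s² - t² = (s+t)(s-t) = 400.
We need two factors of 400 with the same parity.
Use s+t = 200 and s-t = 2 (product 200·2 = 400).
Adding: 2s = 202, so s = 101.
Subtracting: 2t = 198, so t = 99.
Check: 101² - 99² = 10201 - 9801 = 400 ✓

s = 101, t = 99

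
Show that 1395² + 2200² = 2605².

Compute a² + b² = 1395² + 2200² = 1946025 + 4840000 = 6786025
Compute c² = 2605² = 6786025
Since 6786025 = 6786025, confirmed.

Yes, it is a Pythagorean triple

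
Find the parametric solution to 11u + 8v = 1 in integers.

Step 1: Compute gcd(11, 8) = 1.
Since 1 divides 1, solutions exist.

Step 2: Find a particular solution using extended Euclidean algorithm.
We get u₀ = 3, v₀ = -4.
Check: 11*3 + 8*-4 = 1 = 1 ✓

Step 3: Write the general solution.
u = 3 + (8/1)t = 3 + 8t
v = -4 - (11/1)t = -4 - 11t
for any integer t.

u = 3 + 8t, v = -4 - 11t for integer t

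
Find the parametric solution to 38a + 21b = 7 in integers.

Step 1: Compute gcd(38, 21) = 1.
Since 1 divides 7, solutions exist.

Step 2: Find a particular solution using extended Euclidean algorithm.
We get a₀ = 35, b₀ = -63.
Check: 38*35 + 21*-63 = 7 = 7 ✓

Step 3: Write the general solution.
a = 35 + (21/1)t = 35 + 21t
b = -63 - (38/1)t = -63 - 38t
for any integer t.

a = 35 + 21t, b = -63 - 38t for integer t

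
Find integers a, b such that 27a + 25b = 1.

Step 1: Check solvability.
gcd(27, 25) = 1
Since 1 divides 1, solutions exist.

Step 2: Apply extended Euclidean algorithm to find gcd.
We find integers such that 27*x0 + 25*y0 = 1

Step 3: Scale the particular solution.
Multiply by 1/1 = 1:
a = -12, b = 13

Step 4: Verify.
27*(-12) + 25*(13) = 1 = 1 ✓

a = -12, b = 13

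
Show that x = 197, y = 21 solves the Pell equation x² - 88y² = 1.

Compute x² = 197² = 38809
Compute 88y² = 88·21² = 88·441 = 38808
x² - 88y² = 38809 - 38808 = 1
Since this equals 1, (197, 21) is a solution.

Yes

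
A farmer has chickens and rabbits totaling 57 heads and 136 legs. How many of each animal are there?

Let c = chickens, r = rabbits.
Heads: c + r = 57
Legs: 2c + 4r = 136
From the first equation, c = 57 - r. Substitute:
2(57 - r) + 4r = 136
114 + 2r = 136
r = (136 - 114)/2 = 11
c = 57 - 11 = 46

Chickens: 46, Rabbits: 11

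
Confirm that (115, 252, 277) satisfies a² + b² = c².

Compute a² + b² = 115² + 252² = 13225 + 63504 = 76729
Compute c² = 277² = 76729
Since 76729 = 76729, confirmed.

Yes, it is a Pythagorean triple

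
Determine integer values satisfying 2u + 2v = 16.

Step 1: Check solvability.
gcd(2, 2) = 2
Since 2 divides 16, solutions exist.

Step 2: Apply extended Euclidean algorithm to find gcd.
We find integers such that 2*x0 + 2*y0 = 2

Step 3: Scale the particular solution.
Multiply by 16/2 = 8:
u = 0, v = 8

Step 4: Verify.
2*(0) + 2*(8) = 16 = 16 ✓

u = 0, v = 8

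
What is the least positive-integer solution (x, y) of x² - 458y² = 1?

We seek the smallest positive integers (x, y) with x² - 458y² = 1, i.e., x² = 458y² + 1.
Try successive y values:
y = 1: x² = 458·1² + 1 = 459, not a perfect square
y = 2: x² = 458·2² + 1 = 1833, not a perfect square
y = 3: x² = 458·3² + 1 = 4123, not a perfect square
... continuing the search (or via continued fractions) ...
y = 1070: x² = 458·1070² + 1 = 524364201, x = 22899 ✓

Verify: 22899² - 458·1070² = 524364201 - 524364200 = 1 ✓

x = 22899, y = 1070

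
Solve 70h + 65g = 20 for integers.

Step 1: Check solvability.
gcd(70, 65) = 5
Since 5 divides 20, solutions exist.

Step 2: Apply extended Euclidean algorithm to find gcd.
We find integers such that 70*x0 + 65*y0 = 5

Step 3: Scale the particular solution.
Multiply by 20/5 = 4:
h = 4, g = -4

Step 4: Verify.
70*(4) + 65*(-4) = 20 = 20 ✓

h = 4, g = -4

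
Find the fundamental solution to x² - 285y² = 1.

We seek the smallest positive integers (x, y) with x² - 285y² = 1, i.e., x² = 285y² + 1.
Try successive y values:
y = 1: x² = 285·1² + 1 = 286, not a perfect square
y = 2: x² = 285·2² + 1 = 1141, not a perfect square
y = 3: x² = 285·3² + 1 = 2566, not a perfect square
... continuing the search (or via continued fractions) ...
y = 144: x² = 285·144² + 1 = 5909761, x = 2431 ✓

Verify: 2431² - 285·144² = 5909761 - 5909760 = 1 ✓

x = 2431, y = 144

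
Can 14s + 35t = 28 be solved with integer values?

Step 1: Compute gcd(14, 35).
gcd(14, 35) = 7

Step 2: Check divisibility.
Does 7 divide 28? 28 = 7 x 4, so yes.

By the theorem on linear Diophantine equations, 14s + 35t = 28 has integer solutions if and only if gcd(14, 35) divides 28. Since 7 | 28, solutions exist.

Yes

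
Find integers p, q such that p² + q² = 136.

We need to find integers p, q > 0 such that p² + q² = 136.
Trying p = 6: q² = 136 - 6² = 136 - 36 = 100
q = 10
Check: 6² + 10² = 36 + 100 = 136 ✓

136 = 6² + 10²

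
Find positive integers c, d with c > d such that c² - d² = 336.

Factor: c² - d² = (c+d)(c-d) = 336.
We need two factors of 336 with the same parity.
Use c+d = 168 and c-d = 2 (product 168·2 = 336).
Adding: 2c = 170, so c = 85.
Subtracting: 2d = 166, so d = 83.
Check: 85² - 83² = 7225 - 6889 = 336 ✓

c = 85, d = 83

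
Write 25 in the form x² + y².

We need to find integers x, y > 0 such that x² + y² = 25.
Trying x = 3: y² = 25 - 3² = 25 - 9 = 16
y = 4
Check: 3² + 4² = 9 + 16 = 25 ✓

25 = 3² + 4²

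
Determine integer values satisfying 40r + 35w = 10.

Step 1: Check solvability.
gcd(40, 35) = 5
Since 5 divides 10, solutions exist.

Step 2: Apply extended Euclidean algorithm to find gcd.
We find integers such that 40*x0 + 35*y0 = 5

Step 3: Scale the particular solution.
Multiply by 10/5 = 2:
r = 2, w = -2

Step 4: Verify.
40*(2) + 35*(-2) = 10 = 10 ✓

r = 2, w = -2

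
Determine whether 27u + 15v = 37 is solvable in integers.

Step 1: Compute gcd(27, 15).
gcd(27, 15) = 3

Step 2: Check divisibility.
Does 3 divide 37? 37 = 3 x 12 + 1, so no.

By the theorem on linear Diophantine equations, 27u + 15v = 37 has integer solutions if and only if gcd(27, 15) divides 37. Since 3 does not divide 37, no solutions exist.

No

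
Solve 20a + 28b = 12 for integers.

Step 1: Check solvability.
gcd(20, 28) = 4
Since 4 divides 12, solutions exist.

Step 2: Apply extended Euclidean algorithm to find gcd.
We find integers such that 20*x0 + 28*y0 = 4

Step 3: Scale the particular solution.
Multiply by 12/4 = 3:
a = 9, b = -6

Step 4: Verify.
20*(9) + 28*(-6) = 12 = 12 ✓

a = 9, b = -6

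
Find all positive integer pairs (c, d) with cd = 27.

The positive divisors of 27 are: 1, 3, 9, 27.
Each divisor d gives the pair (d, 27/d):
(1, 27), (3, 9), (9, 3), (27, 1)

(1, 27), (3, 9), (9, 3), (27, 1)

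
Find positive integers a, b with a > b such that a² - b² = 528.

Factor: a² - b² = (a+b)(a-b) = 528.
We need two factors of 528 with the same parity.
Use a+b = 264 and a-b = 2 (product 264·2 = 528).
Adding: 2a = 266, so a = 133.
Subtracting: 2b = 262, so b = 131.
Check: 133² - 131² = 17689 - 17161 = 528 ✓

a = 133, b = 131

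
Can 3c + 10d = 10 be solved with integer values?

Step 1: Compute gcd(3, 10).
gcd(3, 10) = 1

Step 2: Check divisibility.
Does 1 divide 10? 10 = 1 x 10, so yes.

By the theorem on linear Diophantine equations, 3c + 10d = 10 has integer solutions if and only if gcd(3, 10) divides 10. Since 1 | 10, solutions exist.

Yes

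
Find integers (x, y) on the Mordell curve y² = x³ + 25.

Try small integer x values and check whether x³ + 25 is a perfect square.
x = 0: x³ + 25 = 0³ + 25 = 0 + 25 = 25
Is 25 a perfect square? 5² = 25 ✓
So (x, y) = (0, 5) is a solution.

x = 0, y = 5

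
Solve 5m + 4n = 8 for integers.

Step 1: Check solvability.
gcd(5, 4) = 1
Since 1 divides 8, solutions exist.

Step 2: Apply extended Euclidean algorithm to find gcd.
We find integers such that 5*x0 + 4*y0 = 1

Step 3: Scale the particular solution.
Multiply by 8/1 = 8:
m = 8, n = -8

Step 4: Verify.
5*(8) + 4*(-8) = 8 = 8 ✓

m = 8, n = -8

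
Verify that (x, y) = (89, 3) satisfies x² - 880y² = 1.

Compute x² = 89² = 7921
Compute 880y² = 880·3² = 880·9 = 7920
x² - 880y² = 7921 - 7920 = 1
Since this equals 1, (89, 3) is a solution.

Yes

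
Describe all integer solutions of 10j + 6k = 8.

Step 1: Compute gcd(10, 6) = 2.
Since 2 divides 8, solutions exist.

Step 2: Find a particular solution using extended Euclidean algorithm.
We get j₀ = -4, k₀ = 8.
Check: 10*-4 + 6*8 = 8 = 8 ✓

Step 3: Write the general solution.
j = -4 + (6/2)t = -4 + 3t
k = 8 - (10/2)t = 8 - 5t
for any integer t.

j = -4 + 3t, k = 8 - 5t for integer t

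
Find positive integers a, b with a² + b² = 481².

We need a² + b² = 481² = 231361.
Trying: 31² + 480² = 961 + 230400 = 231361 ✓

(31, 480, 481)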